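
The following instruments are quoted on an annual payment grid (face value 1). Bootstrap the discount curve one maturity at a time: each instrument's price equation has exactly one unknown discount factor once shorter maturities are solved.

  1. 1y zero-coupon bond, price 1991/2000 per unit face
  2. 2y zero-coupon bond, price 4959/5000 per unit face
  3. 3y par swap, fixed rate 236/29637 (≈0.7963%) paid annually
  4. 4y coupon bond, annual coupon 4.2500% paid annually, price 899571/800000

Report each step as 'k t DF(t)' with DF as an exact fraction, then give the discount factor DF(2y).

1 1 1991/2000
2 2 4959/5000
3 3 2441/2500
4 4 4789/5000
DF(2y) = 4959/5000 ≈ 0.991800

step 1 [1y] zero: DF = P = 1991/2000 ≈ 0.995500
step 2 [2y] zero: DF = P = 4959/5000 ≈ 0.991800
step 3 [3y] swap r/1=236/29637: DF=(1 − 236/29637·(0.995500+0.991800))/(1+236/29637) = 2441/2500 ≈ 0.976400
step 4 [4y] bond c/1=17/400: DF=(899571/800000 − 17/400·(0.995500+0.991800+0.976400))/(1+17/400) = 4789/5000 ≈ 0.957800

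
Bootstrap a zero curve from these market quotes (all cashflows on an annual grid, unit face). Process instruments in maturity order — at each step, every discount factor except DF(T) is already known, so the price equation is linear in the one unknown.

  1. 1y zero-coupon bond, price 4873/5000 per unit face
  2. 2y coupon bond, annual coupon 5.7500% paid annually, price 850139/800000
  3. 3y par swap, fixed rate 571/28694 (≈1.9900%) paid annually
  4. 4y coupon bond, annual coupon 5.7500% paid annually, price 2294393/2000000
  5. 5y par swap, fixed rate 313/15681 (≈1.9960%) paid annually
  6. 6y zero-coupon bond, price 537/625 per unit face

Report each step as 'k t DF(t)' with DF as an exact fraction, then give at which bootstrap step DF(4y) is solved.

step 1 [1y] zero: DF = P = 4873/5000 ≈ 0.974600
step 2 [2y] bond c/1=23/400: DF=(850139/800000 − 23/400·(0.974600))/(1+23/400) = 9519/10000 ≈ 0.951900
step 3 [3y] swap r/1=571/28694: DF=(1 − 571/28694·(0.974600+0.951900))/(1+571/28694) = 9429/10000 ≈ 0.942900
step 4 [4y] bond c/1=23/400: DF=(2294393/2000000 − 23/400·(0.974600+0.951900+0.942900))/(1+23/400) = 1161/1250 ≈ 0.928800
step 5 [5y] swap r/1=313/15681: DF=(1 − 313/15681·(0.974600+0.951900+0.942900+0.928800))/(1+313/15681) = 9061/10000 ≈ 0.906100
step 6 [6y] zero: DF = P = 537/625 ≈ 0.859200

1 1 4873/5000
2 2 9519/10000
3 3 9429/10000
4 4 1161/1250
5 5 9061/10000
6 6 537/625
DF(4y) is solved at step 4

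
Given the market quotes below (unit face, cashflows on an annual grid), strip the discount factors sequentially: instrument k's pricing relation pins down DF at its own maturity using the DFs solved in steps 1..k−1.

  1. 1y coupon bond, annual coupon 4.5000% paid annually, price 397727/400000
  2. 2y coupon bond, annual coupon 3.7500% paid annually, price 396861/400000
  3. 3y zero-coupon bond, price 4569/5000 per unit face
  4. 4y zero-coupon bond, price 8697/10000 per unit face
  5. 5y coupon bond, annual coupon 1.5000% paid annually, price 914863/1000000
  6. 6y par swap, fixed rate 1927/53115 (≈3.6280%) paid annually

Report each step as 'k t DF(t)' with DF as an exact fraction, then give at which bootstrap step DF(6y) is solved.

step 1 [1y] bond c/1=9/200: DF=(397727/400000 − 9/200·(0))/(1+9/200) = 1903/2000 ≈ 0.951500
step 2 [2y] bond c/1=3/80: DF=(396861/400000 − 3/80·(0.951500))/(1+3/80) = 9219/10000 ≈ 0.921900
step 3 [3y] zero: DF = P = 4569/5000 ≈ 0.913800
step 4 [4y] zero: DF = P = 8697/10000 ≈ 0.869700
step 5 [5y] bond c/1=3/200: DF=(914863/1000000 − 3/200·(0.951500+0.921900+0.913800+0.869700))/(1+3/200) = 8473/10000 ≈ 0.847300
step 6 [6y] swap r/1=1927/53115: DF=(1 − 1927/53115·(0.951500+0.921900+0.913800+0.869700+0.847300))/(1+1927/53115) = 8073/10000 ≈ 0.807300

1 1 1903/2000
2 2 9219/10000
3 3 4569/5000
4 4 8697/10000
5 5 8473/10000
6 6 8073/10000
DF(6y) is solved at step 6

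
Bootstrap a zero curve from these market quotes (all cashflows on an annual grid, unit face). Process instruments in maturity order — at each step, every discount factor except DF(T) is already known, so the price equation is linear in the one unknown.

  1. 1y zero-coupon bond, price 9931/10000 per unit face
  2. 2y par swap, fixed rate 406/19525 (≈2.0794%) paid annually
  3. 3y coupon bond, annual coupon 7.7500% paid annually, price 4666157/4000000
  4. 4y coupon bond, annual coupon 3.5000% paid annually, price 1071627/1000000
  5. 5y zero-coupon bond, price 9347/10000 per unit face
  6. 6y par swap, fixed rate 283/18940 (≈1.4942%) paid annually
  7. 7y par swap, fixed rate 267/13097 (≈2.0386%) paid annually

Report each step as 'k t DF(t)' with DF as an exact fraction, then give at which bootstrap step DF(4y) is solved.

1 1 9931/10000
2 2 4797/5000
3 3 4711/5000
4 4 15/16
5 5 9347/10000
6 6 9151/10000
7 7 1733/2000
DF(4y) is solved at step 4

step 1 [1y] zero: DF = P = 9931/10000 ≈ 0.993100
step 2 [2y] swap r/1=406/19525: DF=(1 − 406/19525·(0.993100))/(1+406/19525) = 4797/5000 ≈ 0.959400
step 3 [3y] bond c/1=31/400: DF=(4666157/4000000 − 31/400·(0.993100+0.959400))/(1+31/400) = 4711/5000 ≈ 0.942200
step 4 [4y] bond c/1=7/200: DF=(1071627/1000000 − 7/200·(0.993100+0.959400+0.942200))/(1+7/200) = 15/16 ≈ 0.937500
step 5 [5y] zero: DF = P = 9347/10000 ≈ 0.934700
step 6 [6y] swap r/1=283/18940: DF=(1 − 283/18940·(0.993100+0.959400+0.942200+0.937500+0.934700))/(1+283/18940) = 9151/10000 ≈ 0.915100
step 7 [7y] swap r/1=267/13097: DF=(1 − 267/13097·(0.993100+0.959400+0.942200+0.937500+0.934700+0.915100))/(1+267/13097) = 1733/2000 ≈ 0.866500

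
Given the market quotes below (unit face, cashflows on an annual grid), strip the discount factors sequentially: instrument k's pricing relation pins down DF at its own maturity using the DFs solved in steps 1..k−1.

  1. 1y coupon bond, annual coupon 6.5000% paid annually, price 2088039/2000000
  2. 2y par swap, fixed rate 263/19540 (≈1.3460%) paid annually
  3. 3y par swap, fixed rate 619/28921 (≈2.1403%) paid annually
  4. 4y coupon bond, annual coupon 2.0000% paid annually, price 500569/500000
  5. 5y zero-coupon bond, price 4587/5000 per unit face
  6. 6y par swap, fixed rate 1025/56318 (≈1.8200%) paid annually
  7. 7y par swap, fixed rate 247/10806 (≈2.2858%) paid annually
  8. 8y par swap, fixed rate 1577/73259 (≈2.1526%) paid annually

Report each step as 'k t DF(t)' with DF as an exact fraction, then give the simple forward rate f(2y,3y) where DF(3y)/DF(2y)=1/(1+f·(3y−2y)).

1 1 9803/10000
2 2 9737/10000
3 3 9381/10000
4 4 578/625
5 5 4587/5000
6 6 359/400
7 7 4259/5000
8 8 8423/10000
f(2y,3y) = ((9737/10000)/(9381/10000) − 1)/(1) = 356/9381 ≈ 3.7949%

step 1 [1y] bond c/1=13/200: DF=(2088039/2000000 − 13/200·(0))/(1+13/200) = 9803/10000 ≈ 0.980300
step 2 [2y] swap r/1=263/19540: DF=(1 − 263/19540·(0.980300))/(1+263/19540) = 9737/10000 ≈ 0.973700
step 3 [3y] swap r/1=619/28921: DF=(1 − 619/28921·(0.980300+0.973700))/(1+619/28921) = 9381/10000 ≈ 0.938100
step 4 [4y] bond c/1=1/50: DF=(500569/500000 − 1/50·(0.980300+0.973700+0.938100))/(1+1/50) = 578/625 ≈ 0.924800
step 5 [5y] zero: DF = P = 4587/5000 ≈ 0.917400
step 6 [6y] swap r/1=1025/56318: DF=(1 − 1025/56318·(0.980300+0.973700+0.938100+0.924800+0.917400))/(1+1025/56318) = 359/400 ≈ 0.897500
step 7 [7y] swap r/1=247/10806: DF=(1 − 247/10806·(0.980300+0.973700+0.938100+0.924800+0.917400+0.897500))/(1+247/10806) = 4259/5000 ≈ 0.851800
step 8 [8y] swap r/1=1577/73259: DF=(1 − 1577/73259·(0.980300+0.973700+0.938100+0.924800+0.917400+0.897500+0.851800))/(1+1577/73259) = 8423/10000 ≈ 0.842300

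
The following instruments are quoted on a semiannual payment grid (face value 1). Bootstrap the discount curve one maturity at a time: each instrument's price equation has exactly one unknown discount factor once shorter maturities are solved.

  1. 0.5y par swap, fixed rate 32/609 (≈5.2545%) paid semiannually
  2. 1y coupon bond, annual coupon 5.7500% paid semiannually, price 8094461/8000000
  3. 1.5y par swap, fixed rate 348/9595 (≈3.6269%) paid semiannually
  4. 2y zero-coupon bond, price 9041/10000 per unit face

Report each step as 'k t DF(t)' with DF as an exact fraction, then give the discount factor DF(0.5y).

1 1/2 609/625
2 1 9563/10000
3 3/2 4739/5000
4 2 9041/10000
DF(0.5y) = 609/625 ≈ 0.974400

step 1 [0.5y] swap r/2=16/609: DF=(1 − 16/609·(0))/(1+16/609) = 609/625 ≈ 0.974400
step 2 [1y] bond c/2=23/800: DF=(8094461/8000000 − 23/800·(0.974400))/(1+23/800) = 9563/10000 ≈ 0.956300
step 3 [1.5y] swap r/2=174/9595: DF=(1 − 174/9595·(0.974400+0.956300))/(1+174/9595) = 4739/5000 ≈ 0.947800
step 4 [2y] zero: DF = P = 9041/10000 ≈ 0.904100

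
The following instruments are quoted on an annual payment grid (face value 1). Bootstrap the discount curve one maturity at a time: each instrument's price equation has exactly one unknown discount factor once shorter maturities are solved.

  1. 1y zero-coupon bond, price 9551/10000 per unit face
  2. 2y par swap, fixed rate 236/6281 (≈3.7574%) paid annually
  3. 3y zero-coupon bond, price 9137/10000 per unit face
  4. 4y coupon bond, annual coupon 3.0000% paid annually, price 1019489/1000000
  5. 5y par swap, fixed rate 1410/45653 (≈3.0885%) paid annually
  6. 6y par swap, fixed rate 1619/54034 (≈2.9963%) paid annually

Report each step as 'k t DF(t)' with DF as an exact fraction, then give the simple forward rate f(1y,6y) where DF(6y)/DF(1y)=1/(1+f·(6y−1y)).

1 1 9551/10000
2 2 2323/2500
3 3 9137/10000
4 4 9083/10000
5 5 859/1000
6 6 8381/10000
f(1y,6y) = ((9551/10000)/(8381/10000) − 1)/(5) = 234/8381 ≈ 2.7920%

step 1 [1y] zero: DF = P = 9551/10000 ≈ 0.955100
step 2 [2y] swap r/1=236/6281: DF=(1 − 236/6281·(0.955100))/(1+236/6281) = 2323/2500 ≈ 0.929200
step 3 [3y] zero: DF = P = 9137/10000 ≈ 0.913700
step 4 [4y] bond c/1=3/100: DF=(1019489/1000000 − 3/100·(0.955100+0.929200+0.913700))/(1+3/100) = 9083/10000 ≈ 0.908300
step 5 [5y] swap r/1=1410/45653: DF=(1 − 1410/45653·(0.955100+0.929200+0.913700+0.908300))/(1+1410/45653) = 859/1000 ≈ 0.859000
step 6 [6y] swap r/1=1619/54034: DF=(1 − 1619/54034·(0.955100+0.929200+0.913700+0.908300+0.859000))/(1+1619/54034) = 8381/10000 ≈ 0.838100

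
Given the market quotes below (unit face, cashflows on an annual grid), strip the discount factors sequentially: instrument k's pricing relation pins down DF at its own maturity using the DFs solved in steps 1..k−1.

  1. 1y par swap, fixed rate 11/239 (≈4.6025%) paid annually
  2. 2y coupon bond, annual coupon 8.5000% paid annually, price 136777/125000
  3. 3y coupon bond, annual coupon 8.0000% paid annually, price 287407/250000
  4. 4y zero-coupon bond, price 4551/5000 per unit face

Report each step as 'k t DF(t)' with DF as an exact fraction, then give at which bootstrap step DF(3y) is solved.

step 1 [1y] swap r/1=11/239: DF=(1 − 11/239·(0))/(1+11/239) = 239/250 ≈ 0.956000
step 2 [2y] bond c/1=17/200: DF=(136777/125000 − 17/200·(0.956000))/(1+17/200) = 1167/1250 ≈ 0.933600
step 3 [3y] bond c/1=2/25: DF=(287407/250000 − 2/25·(0.956000+0.933600))/(1+2/25) = 1849/2000 ≈ 0.924500
step 4 [4y] zero: DF = P = 4551/5000 ≈ 0.910200

1 1 239/250
2 2 1167/1250
3 3 1849/2000
4 4 4551/5000
DF(3y) is solved at step 3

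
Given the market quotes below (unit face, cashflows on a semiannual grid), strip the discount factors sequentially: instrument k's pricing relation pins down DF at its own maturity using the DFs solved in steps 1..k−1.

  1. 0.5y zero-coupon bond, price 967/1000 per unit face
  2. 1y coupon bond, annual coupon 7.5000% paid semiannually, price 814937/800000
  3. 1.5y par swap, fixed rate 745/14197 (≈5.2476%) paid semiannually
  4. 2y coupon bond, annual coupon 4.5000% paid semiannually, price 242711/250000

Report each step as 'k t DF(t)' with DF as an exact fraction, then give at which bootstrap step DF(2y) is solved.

step 1 [0.5y] zero: DF = P = 967/1000 ≈ 0.967000
step 2 [1y] bond c/2=3/80: DF=(814937/800000 − 3/80·(0.967000))/(1+3/80) = 9469/10000 ≈ 0.946900
step 3 [1.5y] swap r/2=745/28394: DF=(1 − 745/28394·(0.967000+0.946900))/(1+745/28394) = 1851/2000 ≈ 0.925500
step 4 [2y] bond c/2=9/400: DF=(242711/250000 − 9/400·(0.967000+0.946900+0.925500))/(1+9/400) = 887/1000 ≈ 0.887000

1 1/2 967/1000
2 1 9469/10000
3 3/2 1851/2000
4 2 887/1000
DF(2y) is solved at step 4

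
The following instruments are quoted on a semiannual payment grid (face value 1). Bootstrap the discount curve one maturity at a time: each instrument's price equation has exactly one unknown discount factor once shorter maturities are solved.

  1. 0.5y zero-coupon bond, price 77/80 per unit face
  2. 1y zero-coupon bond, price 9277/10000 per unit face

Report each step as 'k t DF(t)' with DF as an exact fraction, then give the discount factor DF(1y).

step 1 [0.5y] zero: DF = P = 77/80 ≈ 0.962500
step 2 [1y] zero: DF = P = 9277/10000 ≈ 0.927700

1 1/2 77/80
2 1 9277/10000
DF(1y) = 9277/10000 ≈ 0.927700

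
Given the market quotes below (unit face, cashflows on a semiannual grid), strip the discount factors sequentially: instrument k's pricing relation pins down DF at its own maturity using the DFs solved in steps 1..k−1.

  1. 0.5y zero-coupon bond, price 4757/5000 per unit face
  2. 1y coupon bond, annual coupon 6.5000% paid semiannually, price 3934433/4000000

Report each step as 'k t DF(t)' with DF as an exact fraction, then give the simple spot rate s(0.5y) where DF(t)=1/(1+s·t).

1 1/2 4757/5000
2 1 9227/10000
s(0.5y) = (1/(4757/5000) − 1)/(1/2) = 486/4757 ≈ 10.2165%

step 1 [0.5y] zero: DF = P = 4757/5000 ≈ 0.951400
step 2 [1y] bond c/2=13/400: DF=(3934433/4000000 − 13/400·(0.951400))/(1+13/400) = 9227/10000 ≈ 0.922700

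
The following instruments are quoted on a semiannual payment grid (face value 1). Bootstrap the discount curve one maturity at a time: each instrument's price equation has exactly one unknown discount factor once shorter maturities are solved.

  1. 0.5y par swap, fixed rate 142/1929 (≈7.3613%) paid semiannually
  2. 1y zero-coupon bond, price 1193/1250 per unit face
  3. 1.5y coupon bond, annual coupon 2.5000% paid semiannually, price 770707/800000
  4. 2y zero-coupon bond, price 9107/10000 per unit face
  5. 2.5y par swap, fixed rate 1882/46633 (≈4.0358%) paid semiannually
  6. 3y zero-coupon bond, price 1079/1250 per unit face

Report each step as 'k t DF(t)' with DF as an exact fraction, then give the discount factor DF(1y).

1 1/2 1929/2000
2 1 1193/1250
3 3/2 4639/5000
4 2 9107/10000
5 5/2 9059/10000
6 3 1079/1250
DF(1y) = 1193/1250 ≈ 0.954400

step 1 [0.5y] swap r/2=71/1929: DF=(1 − 71/1929·(0))/(1+71/1929) = 1929/2000 ≈ 0.964500
step 2 [1y] zero: DF = P = 1193/1250 ≈ 0.954400
step 3 [1.5y] bond c/2=1/80: DF=(770707/800000 − 1/80·(0.964500+0.954400))/(1+1/80) = 4639/5000 ≈ 0.927800
step 4 [2y] zero: DF = P = 9107/10000 ≈ 0.910700
step 5 [2.5y] swap r/2=941/46633: DF=(1 − 941/46633·(0.964500+0.954400+0.927800+0.910700))/(1+941/46633) = 9059/10000 ≈ 0.905900
step 6 [3y] zero: DF = P = 1079/1250 ≈ 0.863200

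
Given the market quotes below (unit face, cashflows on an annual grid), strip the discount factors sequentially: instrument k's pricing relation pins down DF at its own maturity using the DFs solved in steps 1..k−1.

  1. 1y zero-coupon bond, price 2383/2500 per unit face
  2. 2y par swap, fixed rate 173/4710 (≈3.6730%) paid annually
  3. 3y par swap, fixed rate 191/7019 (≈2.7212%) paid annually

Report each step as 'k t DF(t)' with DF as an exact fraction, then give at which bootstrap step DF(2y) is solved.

1 1 2383/2500
2 2 2327/2500
3 3 2309/2500
DF(2y) is solved at step 2

step 1 [1y] zero: DF = P = 2383/2500 ≈ 0.953200
step 2 [2y] swap r/1=173/4710: DF=(1 − 173/4710·(0.953200))/(1+173/4710) = 2327/2500 ≈ 0.930800
step 3 [3y] swap r/1=191/7019: DF=(1 − 191/7019·(0.953200+0.930800))/(1+191/7019) = 2309/2500 ≈ 0.923600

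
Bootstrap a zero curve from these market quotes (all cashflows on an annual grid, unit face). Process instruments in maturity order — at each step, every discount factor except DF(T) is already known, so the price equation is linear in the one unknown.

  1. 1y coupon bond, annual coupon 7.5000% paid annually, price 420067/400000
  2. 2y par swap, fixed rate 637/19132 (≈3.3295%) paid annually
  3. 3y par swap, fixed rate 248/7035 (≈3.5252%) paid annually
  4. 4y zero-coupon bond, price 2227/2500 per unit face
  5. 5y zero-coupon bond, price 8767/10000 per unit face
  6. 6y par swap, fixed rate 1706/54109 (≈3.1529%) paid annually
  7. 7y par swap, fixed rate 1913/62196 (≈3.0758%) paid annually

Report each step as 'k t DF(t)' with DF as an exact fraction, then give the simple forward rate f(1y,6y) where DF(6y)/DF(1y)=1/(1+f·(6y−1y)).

step 1 [1y] bond c/1=3/40: DF=(420067/400000 − 3/40·(0))/(1+3/40) = 9769/10000 ≈ 0.976900
step 2 [2y] swap r/1=637/19132: DF=(1 − 637/19132·(0.976900))/(1+637/19132) = 9363/10000 ≈ 0.936300
step 3 [3y] swap r/1=248/7035: DF=(1 − 248/7035·(0.976900+0.936300))/(1+248/7035) = 563/625 ≈ 0.900800
step 4 [4y] zero: DF = P = 2227/2500 ≈ 0.890800
step 5 [5y] zero: DF = P = 8767/10000 ≈ 0.876700
step 6 [6y] swap r/1=1706/54109: DF=(1 − 1706/54109·(0.976900+0.936300+0.900800+0.890800+0.876700))/(1+1706/54109) = 4147/5000 ≈ 0.829400
step 7 [7y] swap r/1=1913/62196: DF=(1 − 1913/62196·(0.976900+0.936300+0.900800+0.890800+0.876700+0.829400))/(1+1913/62196) = 8087/10000 ≈ 0.808700

1 1 9769/10000
2 2 9363/10000
3 3 563/625
4 4 2227/2500
5 5 8767/10000
6 6 4147/5000
7 7 8087/10000
f(1y,6y) = ((9769/10000)/(4147/5000) − 1)/(5) = 295/8294 ≈ 3.5568%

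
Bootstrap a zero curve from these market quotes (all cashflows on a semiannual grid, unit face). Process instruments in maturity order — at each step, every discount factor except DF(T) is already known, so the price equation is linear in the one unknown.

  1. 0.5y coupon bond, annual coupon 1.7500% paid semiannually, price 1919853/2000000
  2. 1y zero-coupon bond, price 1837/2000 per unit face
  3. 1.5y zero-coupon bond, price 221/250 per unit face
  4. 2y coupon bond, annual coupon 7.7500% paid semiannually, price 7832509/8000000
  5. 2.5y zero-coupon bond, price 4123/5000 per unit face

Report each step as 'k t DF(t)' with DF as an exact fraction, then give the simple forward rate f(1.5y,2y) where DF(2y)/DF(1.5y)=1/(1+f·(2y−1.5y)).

step 1 [0.5y] bond c/2=7/800: DF=(1919853/2000000 − 7/800·(0))/(1+7/800) = 2379/2500 ≈ 0.951600
step 2 [1y] zero: DF = P = 1837/2000 ≈ 0.918500
step 3 [1.5y] zero: DF = P = 221/250 ≈ 0.884000
step 4 [2y] bond c/2=31/800: DF=(7832509/8000000 − 31/800·(0.951600+0.918500+0.884000))/(1+31/800) = 4199/5000 ≈ 0.839800
step 5 [2.5y] zero: DF = P = 4123/5000 ≈ 0.824600

1 1/2 2379/2500
2 1 1837/2000
3 3/2 221/250
4 2 4199/5000
5 5/2 4123/5000
f(1.5y,2y) = ((221/250)/(4199/5000) − 1)/(1/2) = 2/19 ≈ 10.5263%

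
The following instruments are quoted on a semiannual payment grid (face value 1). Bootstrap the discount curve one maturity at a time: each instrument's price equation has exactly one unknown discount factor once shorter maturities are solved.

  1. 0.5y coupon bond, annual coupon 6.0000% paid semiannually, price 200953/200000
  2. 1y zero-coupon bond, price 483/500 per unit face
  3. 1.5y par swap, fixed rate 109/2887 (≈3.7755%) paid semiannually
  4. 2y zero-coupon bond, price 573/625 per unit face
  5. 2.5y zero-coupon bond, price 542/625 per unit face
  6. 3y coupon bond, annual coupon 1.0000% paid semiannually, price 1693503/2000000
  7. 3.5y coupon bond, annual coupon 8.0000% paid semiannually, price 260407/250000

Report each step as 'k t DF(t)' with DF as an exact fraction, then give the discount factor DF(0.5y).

step 1 [0.5y] bond c/2=3/100: DF=(200953/200000 − 3/100·(0))/(1+3/100) = 1951/2000 ≈ 0.975500
step 2 [1y] zero: DF = P = 483/500 ≈ 0.966000
step 3 [1.5y] swap r/2=109/5774: DF=(1 − 109/5774·(0.975500+0.966000))/(1+109/5774) = 1891/2000 ≈ 0.945500
step 4 [2y] zero: DF = P = 573/625 ≈ 0.916800
step 5 [2.5y] zero: DF = P = 542/625 ≈ 0.867200
step 6 [3y] bond c/2=1/200: DF=(1693503/2000000 − 1/200·(0.975500+0.966000+0.945500+0.916800+0.867200))/(1+1/200) = 8193/10000 ≈ 0.819300
step 7 [3.5y] bond c/2=1/25: DF=(260407/250000 − 1/25·(0.975500+0.966000+0.945500+0.916800+0.867200+0.819300))/(1+1/25) = 494/625 ≈ 0.790400

1 1/2 1951/2000
2 1 483/500
3 3/2 1891/2000
4 2 573/625
5 5/2 542/625
6 3 8193/10000
7 7/2 494/625
DF(0.5y) = 1951/2000 ≈ 0.975500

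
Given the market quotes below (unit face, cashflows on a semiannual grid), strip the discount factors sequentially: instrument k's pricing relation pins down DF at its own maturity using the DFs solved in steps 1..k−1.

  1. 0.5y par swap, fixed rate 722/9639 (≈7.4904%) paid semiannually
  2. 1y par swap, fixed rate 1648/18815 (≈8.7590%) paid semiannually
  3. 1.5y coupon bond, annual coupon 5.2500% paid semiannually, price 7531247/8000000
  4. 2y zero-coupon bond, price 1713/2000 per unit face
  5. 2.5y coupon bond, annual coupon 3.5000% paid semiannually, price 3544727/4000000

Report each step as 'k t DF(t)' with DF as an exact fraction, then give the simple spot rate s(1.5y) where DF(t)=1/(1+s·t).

1 1/2 9639/10000
2 1 1147/1250
3 3/2 2173/2500
4 2 1713/2000
5 5/2 8089/10000
s(1.5y) = (1/(2173/2500) − 1)/(3/2) = 218/2173 ≈ 10.0322%

step 1 [0.5y] swap r/2=361/9639: DF=(1 − 361/9639·(0))/(1+361/9639) = 9639/10000 ≈ 0.963900
step 2 [1y] swap r/2=824/18815: DF=(1 − 824/18815·(0.963900))/(1+824/18815) = 1147/1250 ≈ 0.917600
step 3 [1.5y] bond c/2=21/800: DF=(7531247/8000000 − 21/800·(0.963900+0.917600))/(1+21/800) = 2173/2500 ≈ 0.869200
step 4 [2y] zero: DF = P = 1713/2000 ≈ 0.856500
step 5 [2.5y] bond c/2=7/400: DF=(3544727/4000000 − 7/400·(0.963900+0.917600+0.869200+0.856500))/(1+7/400) = 8089/10000 ≈ 0.808900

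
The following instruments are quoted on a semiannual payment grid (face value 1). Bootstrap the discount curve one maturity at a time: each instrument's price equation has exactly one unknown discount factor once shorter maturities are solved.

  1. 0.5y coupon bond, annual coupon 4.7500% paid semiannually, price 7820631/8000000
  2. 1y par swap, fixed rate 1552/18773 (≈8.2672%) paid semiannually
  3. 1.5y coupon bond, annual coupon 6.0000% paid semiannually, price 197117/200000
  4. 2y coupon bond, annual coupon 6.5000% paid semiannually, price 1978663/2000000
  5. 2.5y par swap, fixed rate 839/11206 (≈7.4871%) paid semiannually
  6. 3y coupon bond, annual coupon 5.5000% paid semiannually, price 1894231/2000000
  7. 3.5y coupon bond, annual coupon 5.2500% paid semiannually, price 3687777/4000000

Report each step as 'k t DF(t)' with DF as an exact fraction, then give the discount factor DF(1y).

1 1/2 9549/10000
2 1 1153/1250
3 3/2 4511/5000
4 2 8707/10000
5 5/2 4161/5000
6 3 4009/5000
7 7/2 477/625
DF(1y) = 1153/1250 ≈ 0.922400

step 1 [0.5y] bond c/2=19/800: DF=(7820631/8000000 − 19/800·(0))/(1+19/800) = 9549/10000 ≈ 0.954900
step 2 [1y] swap r/2=776/18773: DF=(1 − 776/18773·(0.954900))/(1+776/18773) = 1153/1250 ≈ 0.922400
step 3 [1.5y] bond c/2=3/100: DF=(197117/200000 − 3/100·(0.954900+0.922400))/(1+3/100) = 4511/5000 ≈ 0.902200
step 4 [2y] bond c/2=13/400: DF=(1978663/2000000 − 13/400·(0.954900+0.922400+0.902200))/(1+13/400) = 8707/10000 ≈ 0.870700
step 5 [2.5y] swap r/2=839/22412: DF=(1 − 839/22412·(0.954900+0.922400+0.902200+0.870700))/(1+839/22412) = 4161/5000 ≈ 0.832200
step 6 [3y] bond c/2=11/400: DF=(1894231/2000000 − 11/400·(0.954900+0.922400+0.902200+0.870700+0.832200))/(1+11/400) = 4009/5000 ≈ 0.801800
step 7 [3.5y] bond c/2=21/800: DF=(3687777/4000000 − 21/800·(0.954900+0.922400+0.902200+0.870700+0.832200+0.801800))/(1+21/800) = 477/625 ≈ 0.763200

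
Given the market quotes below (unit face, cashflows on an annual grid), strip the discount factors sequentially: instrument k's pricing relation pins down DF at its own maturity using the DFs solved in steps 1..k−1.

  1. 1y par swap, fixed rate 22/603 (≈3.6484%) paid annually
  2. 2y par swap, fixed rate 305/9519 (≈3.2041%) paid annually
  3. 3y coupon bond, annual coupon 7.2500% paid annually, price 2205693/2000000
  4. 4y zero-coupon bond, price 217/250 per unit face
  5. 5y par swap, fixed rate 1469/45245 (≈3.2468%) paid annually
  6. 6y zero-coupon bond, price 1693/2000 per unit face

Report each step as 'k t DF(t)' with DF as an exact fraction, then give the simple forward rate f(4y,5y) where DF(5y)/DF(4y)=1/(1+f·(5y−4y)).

step 1 [1y] swap r/1=22/603: DF=(1 − 22/603·(0))/(1+22/603) = 603/625 ≈ 0.964800
step 2 [2y] swap r/1=305/9519: DF=(1 − 305/9519·(0.964800))/(1+305/9519) = 939/1000 ≈ 0.939000
step 3 [3y] bond c/1=29/400: DF=(2205693/2000000 − 29/400·(0.964800+0.939000))/(1+29/400) = 2249/2500 ≈ 0.899600
step 4 [4y] zero: DF = P = 217/250 ≈ 0.868000
step 5 [5y] swap r/1=1469/45245: DF=(1 − 1469/45245·(0.964800+0.939000+0.899600+0.868000))/(1+1469/45245) = 8531/10000 ≈ 0.853100
step 6 [6y] zero: DF = P = 1693/2000 ≈ 0.846500

1 1 603/625
2 2 939/1000
3 3 2249/2500
4 4 217/250
5 5 8531/10000
6 6 1693/2000
f(4y,5y) = ((217/250)/(8531/10000) − 1)/(1) = 149/8531 ≈ 1.7466%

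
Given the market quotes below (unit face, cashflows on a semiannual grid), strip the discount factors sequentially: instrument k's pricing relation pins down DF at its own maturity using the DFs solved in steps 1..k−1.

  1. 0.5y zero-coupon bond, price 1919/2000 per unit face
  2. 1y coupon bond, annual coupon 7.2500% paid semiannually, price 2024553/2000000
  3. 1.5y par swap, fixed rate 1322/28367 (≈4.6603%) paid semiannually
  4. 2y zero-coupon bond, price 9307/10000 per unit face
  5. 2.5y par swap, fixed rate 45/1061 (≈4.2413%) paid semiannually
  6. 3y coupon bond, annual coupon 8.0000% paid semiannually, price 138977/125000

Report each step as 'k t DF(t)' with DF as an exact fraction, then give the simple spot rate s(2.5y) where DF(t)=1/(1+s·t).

1 1/2 1919/2000
2 1 9433/10000
3 3/2 9339/10000
4 2 9307/10000
5 5/2 901/1000
6 3 1779/2000
s(2.5y) = (1/(901/1000) − 1)/(5/2) = 198/4505 ≈ 4.3951%

step 1 [0.5y] zero: DF = P = 1919/2000 ≈ 0.959500
step 2 [1y] bond c/2=29/800: DF=(2024553/2000000 − 29/800·(0.959500))/(1+29/800) = 9433/10000 ≈ 0.943300
step 3 [1.5y] swap r/2=661/28367: DF=(1 − 661/28367·(0.959500+0.943300))/(1+661/28367) = 9339/10000 ≈ 0.933900
step 4 [2y] zero: DF = P = 9307/10000 ≈ 0.930700
step 5 [2.5y] swap r/2=45/2122: DF=(1 − 45/2122·(0.959500+0.943300+0.933900+0.930700))/(1+45/2122) = 901/1000 ≈ 0.901000
step 6 [3y] bond c/2=1/25: DF=(138977/125000 − 1/25·(0.959500+0.943300+0.933900+0.930700+0.901000))/(1+1/25) = 1779/2000 ≈ 0.889500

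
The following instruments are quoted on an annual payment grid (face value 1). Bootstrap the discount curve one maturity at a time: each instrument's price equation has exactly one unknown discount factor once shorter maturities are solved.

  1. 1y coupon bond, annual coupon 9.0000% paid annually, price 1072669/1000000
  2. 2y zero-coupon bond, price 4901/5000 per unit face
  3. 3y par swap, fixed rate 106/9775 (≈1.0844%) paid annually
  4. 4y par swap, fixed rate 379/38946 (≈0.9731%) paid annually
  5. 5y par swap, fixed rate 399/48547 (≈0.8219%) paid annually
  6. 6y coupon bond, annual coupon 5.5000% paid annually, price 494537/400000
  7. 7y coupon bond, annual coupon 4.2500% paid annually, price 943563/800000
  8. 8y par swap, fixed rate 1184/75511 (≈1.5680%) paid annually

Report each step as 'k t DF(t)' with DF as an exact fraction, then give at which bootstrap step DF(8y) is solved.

step 1 [1y] bond c/1=9/100: DF=(1072669/1000000 − 9/100·(0))/(1+9/100) = 9841/10000 ≈ 0.984100
step 2 [2y] zero: DF = P = 4901/5000 ≈ 0.980200
step 3 [3y] swap r/1=106/9775: DF=(1 − 106/9775·(0.984100+0.980200))/(1+106/9775) = 4841/5000 ≈ 0.968200
step 4 [4y] swap r/1=379/38946: DF=(1 − 379/38946·(0.984100+0.980200+0.968200))/(1+379/38946) = 9621/10000 ≈ 0.962100
step 5 [5y] swap r/1=399/48547: DF=(1 − 399/48547·(0.984100+0.980200+0.968200+0.962100))/(1+399/48547) = 9601/10000 ≈ 0.960100
step 6 [6y] bond c/1=11/200: DF=(494537/400000 − 11/200·(0.984100+0.980200+0.968200+0.962100+0.960100))/(1+11/200) = 2297/2500 ≈ 0.918800
step 7 [7y] bond c/1=17/400: DF=(943563/800000 − 17/400·(0.984100+0.980200+0.968200+0.962100+0.960100+0.918800))/(1+17/400) = 112/125 ≈ 0.896000
step 8 [8y] swap r/1=1184/75511: DF=(1 − 1184/75511·(0.984100+0.980200+0.968200+0.962100+0.960100+0.918800+0.896000))/(1+1184/75511) = 551/625 ≈ 0.881600

1 1 9841/10000
2 2 4901/5000
3 3 4841/5000
4 4 9621/10000
5 5 9601/10000
6 6 2297/2500
7 7 112/125
8 8 551/625
DF(8y) is solved at step 8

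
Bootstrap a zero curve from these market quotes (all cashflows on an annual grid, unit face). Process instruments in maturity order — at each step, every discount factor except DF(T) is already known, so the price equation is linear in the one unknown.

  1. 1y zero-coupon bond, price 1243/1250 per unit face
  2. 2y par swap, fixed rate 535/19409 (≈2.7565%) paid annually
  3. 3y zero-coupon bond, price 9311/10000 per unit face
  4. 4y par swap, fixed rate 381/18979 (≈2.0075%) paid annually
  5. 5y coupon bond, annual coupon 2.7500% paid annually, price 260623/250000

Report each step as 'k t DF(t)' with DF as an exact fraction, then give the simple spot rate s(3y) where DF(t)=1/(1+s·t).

step 1 [1y] zero: DF = P = 1243/1250 ≈ 0.994400
step 2 [2y] swap r/1=535/19409: DF=(1 − 535/19409·(0.994400))/(1+535/19409) = 1893/2000 ≈ 0.946500
step 3 [3y] zero: DF = P = 9311/10000 ≈ 0.931100
step 4 [4y] swap r/1=381/18979: DF=(1 − 381/18979·(0.994400+0.946500+0.931100))/(1+381/18979) = 4619/5000 ≈ 0.923800
step 5 [5y] bond c/1=11/400: DF=(260623/250000 − 11/400·(0.994400+0.946500+0.931100+0.923800))/(1+11/400) = 913/1000 ≈ 0.913000

1 1 1243/1250
2 2 1893/2000
3 3 9311/10000
4 4 4619/5000
5 5 913/1000
s(3y) = (1/(9311/10000) − 1)/(3) = 689/27933 ≈ 2.4666%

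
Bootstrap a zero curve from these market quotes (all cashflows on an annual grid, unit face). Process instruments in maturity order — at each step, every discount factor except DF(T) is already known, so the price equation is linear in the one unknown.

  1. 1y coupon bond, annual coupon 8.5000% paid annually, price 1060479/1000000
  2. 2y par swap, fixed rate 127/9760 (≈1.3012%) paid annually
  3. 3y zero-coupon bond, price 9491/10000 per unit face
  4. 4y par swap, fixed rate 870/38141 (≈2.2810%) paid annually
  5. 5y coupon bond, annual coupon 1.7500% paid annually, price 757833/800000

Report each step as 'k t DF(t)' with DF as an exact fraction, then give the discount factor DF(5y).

step 1 [1y] bond c/1=17/200: DF=(1060479/1000000 − 17/200·(0))/(1+17/200) = 4887/5000 ≈ 0.977400
step 2 [2y] swap r/1=127/9760: DF=(1 − 127/9760·(0.977400))/(1+127/9760) = 4873/5000 ≈ 0.974600
step 3 [3y] zero: DF = P = 9491/10000 ≈ 0.949100
step 4 [4y] swap r/1=870/38141: DF=(1 − 870/38141·(0.977400+0.974600+0.949100))/(1+870/38141) = 913/1000 ≈ 0.913000
step 5 [5y] bond c/1=7/400: DF=(757833/800000 − 7/400·(0.977400+0.974600+0.949100+0.913000))/(1+7/400) = 4327/5000 ≈ 0.865400

1 1 4887/5000
2 2 4873/5000
3 3 9491/10000
4 4 913/1000
5 5 4327/5000
DF(5y) = 4327/5000 ≈ 0.865400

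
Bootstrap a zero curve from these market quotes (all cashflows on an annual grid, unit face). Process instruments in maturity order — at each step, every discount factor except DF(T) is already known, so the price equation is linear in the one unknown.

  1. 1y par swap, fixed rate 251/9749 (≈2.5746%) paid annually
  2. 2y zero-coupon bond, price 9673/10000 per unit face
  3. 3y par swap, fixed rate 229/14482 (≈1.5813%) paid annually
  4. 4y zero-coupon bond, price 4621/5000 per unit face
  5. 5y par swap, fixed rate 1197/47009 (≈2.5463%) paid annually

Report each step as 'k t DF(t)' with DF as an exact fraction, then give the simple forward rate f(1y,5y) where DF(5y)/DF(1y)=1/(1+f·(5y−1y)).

step 1 [1y] swap r/1=251/9749: DF=(1 − 251/9749·(0))/(1+251/9749) = 9749/10000 ≈ 0.974900
step 2 [2y] zero: DF = P = 9673/10000 ≈ 0.967300
step 3 [3y] swap r/1=229/14482: DF=(1 − 229/14482·(0.974900+0.967300))/(1+229/14482) = 4771/5000 ≈ 0.954200
step 4 [4y] zero: DF = P = 4621/5000 ≈ 0.924200
step 5 [5y] swap r/1=1197/47009: DF=(1 − 1197/47009·(0.974900+0.967300+0.954200+0.924200))/(1+1197/47009) = 8803/10000 ≈ 0.880300

1 1 9749/10000
2 2 9673/10000
3 3 4771/5000
4 4 4621/5000
5 5 8803/10000
f(1y,5y) = ((9749/10000)/(8803/10000) − 1)/(4) = 473/17606 ≈ 2.6866%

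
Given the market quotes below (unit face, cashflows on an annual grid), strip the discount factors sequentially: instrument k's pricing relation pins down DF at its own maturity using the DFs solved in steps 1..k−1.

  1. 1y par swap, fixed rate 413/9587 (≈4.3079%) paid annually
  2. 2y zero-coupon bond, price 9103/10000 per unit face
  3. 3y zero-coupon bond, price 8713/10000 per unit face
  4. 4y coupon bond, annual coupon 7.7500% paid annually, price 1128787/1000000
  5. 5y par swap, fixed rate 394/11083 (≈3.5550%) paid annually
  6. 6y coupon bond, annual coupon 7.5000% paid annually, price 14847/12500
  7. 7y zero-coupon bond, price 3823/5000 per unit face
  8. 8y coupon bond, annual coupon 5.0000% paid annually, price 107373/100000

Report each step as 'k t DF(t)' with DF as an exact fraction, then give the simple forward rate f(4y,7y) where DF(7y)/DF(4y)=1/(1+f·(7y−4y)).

1 1 9587/10000
2 2 9103/10000
3 3 8713/10000
4 4 1701/2000
5 5 1053/1250
6 6 1989/2500
7 7 3823/5000
8 8 1843/2500
f(4y,7y) = ((1701/2000)/(3823/5000) − 1)/(3) = 859/22938 ≈ 3.7449%

step 1 [1y] swap r/1=413/9587: DF=(1 − 413/9587·(0))/(1+413/9587) = 9587/10000 ≈ 0.958700
step 2 [2y] zero: DF = P = 9103/10000 ≈ 0.910300
step 3 [3y] zero: DF = P = 8713/10000 ≈ 0.871300
step 4 [4y] bond c/1=31/400: DF=(1128787/1000000 − 31/400·(0.958700+0.910300+0.871300))/(1+31/400) = 1701/2000 ≈ 0.850500
step 5 [5y] swap r/1=394/11083: DF=(1 − 394/11083·(0.958700+0.910300+0.871300+0.850500))/(1+394/11083) = 1053/1250 ≈ 0.842400
step 6 [6y] bond c/1=3/40: DF=(14847/12500 − 3/40·(0.958700+0.910300+0.871300+0.850500+0.842400))/(1+3/40) = 1989/2500 ≈ 0.795600
step 7 [7y] zero: DF = P = 3823/5000 ≈ 0.764600
step 8 [8y] bond c/1=1/20: DF=(107373/100000 − 1/20·(0.958700+0.910300+0.871300+0.850500+0.842400+0.795600+0.764600))/(1+1/20) = 1843/2500 ≈ 0.737200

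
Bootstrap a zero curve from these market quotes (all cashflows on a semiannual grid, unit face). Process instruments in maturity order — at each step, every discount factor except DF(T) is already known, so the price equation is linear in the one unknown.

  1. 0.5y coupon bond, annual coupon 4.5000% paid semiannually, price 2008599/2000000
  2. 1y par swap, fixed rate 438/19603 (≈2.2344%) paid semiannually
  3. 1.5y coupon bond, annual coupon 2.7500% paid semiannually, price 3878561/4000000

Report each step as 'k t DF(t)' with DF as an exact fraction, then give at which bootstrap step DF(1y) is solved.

step 1 [0.5y] bond c/2=9/400: DF=(2008599/2000000 − 9/400·(0))/(1+9/400) = 4911/5000 ≈ 0.982200
step 2 [1y] swap r/2=219/19603: DF=(1 − 219/19603·(0.982200))/(1+219/19603) = 9781/10000 ≈ 0.978100
step 3 [1.5y] bond c/2=11/800: DF=(3878561/4000000 − 11/800·(0.982200+0.978100))/(1+11/800) = 9299/10000 ≈ 0.929900

1 1/2 4911/5000
2 1 9781/10000
3 3/2 9299/10000
DF(1y) is solved at step 2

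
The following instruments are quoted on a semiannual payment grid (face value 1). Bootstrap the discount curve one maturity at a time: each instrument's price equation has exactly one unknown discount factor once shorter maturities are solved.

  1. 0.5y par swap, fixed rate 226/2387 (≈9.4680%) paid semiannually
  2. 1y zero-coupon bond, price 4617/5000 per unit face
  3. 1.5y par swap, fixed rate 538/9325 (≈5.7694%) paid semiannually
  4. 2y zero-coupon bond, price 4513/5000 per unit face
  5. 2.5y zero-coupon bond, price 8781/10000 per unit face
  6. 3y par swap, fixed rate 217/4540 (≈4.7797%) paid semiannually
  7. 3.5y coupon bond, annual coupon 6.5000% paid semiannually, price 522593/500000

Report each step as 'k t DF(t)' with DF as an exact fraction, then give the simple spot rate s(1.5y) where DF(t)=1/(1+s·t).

step 1 [0.5y] swap r/2=113/2387: DF=(1 − 113/2387·(0))/(1+113/2387) = 2387/2500 ≈ 0.954800
step 2 [1y] zero: DF = P = 4617/5000 ≈ 0.923400
step 3 [1.5y] swap r/2=269/9325: DF=(1 − 269/9325·(0.954800+0.923400))/(1+269/9325) = 9193/10000 ≈ 0.919300
step 4 [2y] zero: DF = P = 4513/5000 ≈ 0.902600
step 5 [2.5y] zero: DF = P = 8781/10000 ≈ 0.878100
step 6 [3y] swap r/2=217/9080: DF=(1 − 217/9080·(0.954800+0.923400+0.919300+0.902600+0.878100))/(1+217/9080) = 4349/5000 ≈ 0.869800
step 7 [3.5y] bond c/2=13/400: DF=(522593/500000 − 13/400·(0.954800+0.923400+0.919300+0.902600+0.878100+0.869800))/(1+13/400) = 1051/1250 ≈ 0.840800

1 1/2 2387/2500
2 1 4617/5000
3 3/2 9193/10000
4 2 4513/5000
5 5/2 8781/10000
6 3 4349/5000
7 7/2 1051/1250
s(1.5y) = (1/(9193/10000) − 1)/(3/2) = 538/9193 ≈ 5.8523%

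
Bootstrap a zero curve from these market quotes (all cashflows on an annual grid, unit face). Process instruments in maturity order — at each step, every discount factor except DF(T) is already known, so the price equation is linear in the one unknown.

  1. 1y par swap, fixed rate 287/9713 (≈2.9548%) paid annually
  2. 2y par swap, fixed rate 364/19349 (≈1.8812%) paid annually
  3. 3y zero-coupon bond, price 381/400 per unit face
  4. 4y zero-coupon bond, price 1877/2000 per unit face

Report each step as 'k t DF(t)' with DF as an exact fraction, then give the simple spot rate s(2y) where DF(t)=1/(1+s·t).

step 1 [1y] swap r/1=287/9713: DF=(1 − 287/9713·(0))/(1+287/9713) = 9713/10000 ≈ 0.971300
step 2 [2y] swap r/1=364/19349: DF=(1 − 364/19349·(0.971300))/(1+364/19349) = 2409/2500 ≈ 0.963600
step 3 [3y] zero: DF = P = 381/400 ≈ 0.952500
step 4 [4y] zero: DF = P = 1877/2000 ≈ 0.938500

1 1 9713/10000
2 2 2409/2500
3 3 381/400
4 4 1877/2000
s(2y) = (1/(2409/2500) − 1)/(2) = 91/4818 ≈ 1.8888%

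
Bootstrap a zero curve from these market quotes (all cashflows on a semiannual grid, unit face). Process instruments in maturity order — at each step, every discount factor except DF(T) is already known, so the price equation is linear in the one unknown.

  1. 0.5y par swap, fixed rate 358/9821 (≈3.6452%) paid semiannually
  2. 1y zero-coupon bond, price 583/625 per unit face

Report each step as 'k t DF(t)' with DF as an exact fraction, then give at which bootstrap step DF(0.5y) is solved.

1 1/2 9821/10000
2 1 583/625
DF(0.5y) is solved at step 1

step 1 [0.5y] swap r/2=179/9821: DF=(1 − 179/9821·(0))/(1+179/9821) = 9821/10000 ≈ 0.982100
step 2 [1y] zero: DF = P = 583/625 ≈ 0.932800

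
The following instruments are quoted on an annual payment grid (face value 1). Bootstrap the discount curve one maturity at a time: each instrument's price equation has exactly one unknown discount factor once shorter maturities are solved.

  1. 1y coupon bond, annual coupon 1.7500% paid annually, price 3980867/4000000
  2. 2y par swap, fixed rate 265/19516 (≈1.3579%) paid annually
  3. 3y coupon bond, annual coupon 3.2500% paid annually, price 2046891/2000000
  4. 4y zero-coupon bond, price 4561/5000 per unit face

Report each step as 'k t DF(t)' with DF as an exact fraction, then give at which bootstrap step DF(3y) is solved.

step 1 [1y] bond c/1=7/400: DF=(3980867/4000000 − 7/400·(0))/(1+7/400) = 9781/10000 ≈ 0.978100
step 2 [2y] swap r/1=265/19516: DF=(1 − 265/19516·(0.978100))/(1+265/19516) = 1947/2000 ≈ 0.973500
step 3 [3y] bond c/1=13/400: DF=(2046891/2000000 − 13/400·(0.978100+0.973500))/(1+13/400) = 4649/5000 ≈ 0.929800
step 4 [4y] zero: DF = P = 4561/5000 ≈ 0.912200

1 1 9781/10000
2 2 1947/2000
3 3 4649/5000
4 4 4561/5000
DF(3y) is solved at step 3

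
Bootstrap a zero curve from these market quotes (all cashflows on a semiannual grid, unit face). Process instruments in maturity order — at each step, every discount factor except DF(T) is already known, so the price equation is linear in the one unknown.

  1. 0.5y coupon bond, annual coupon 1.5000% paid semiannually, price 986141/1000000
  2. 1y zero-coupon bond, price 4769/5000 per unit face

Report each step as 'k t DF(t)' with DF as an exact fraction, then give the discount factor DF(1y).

1 1/2 2447/2500
2 1 4769/5000
DF(1y) = 4769/5000 ≈ 0.953800

step 1 [0.5y] bond c/2=3/400: DF=(986141/1000000 − 3/400·(0))/(1+3/400) = 2447/2500 ≈ 0.978800
step 2 [1y] zero: DF = P = 4769/5000 ≈ 0.953800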